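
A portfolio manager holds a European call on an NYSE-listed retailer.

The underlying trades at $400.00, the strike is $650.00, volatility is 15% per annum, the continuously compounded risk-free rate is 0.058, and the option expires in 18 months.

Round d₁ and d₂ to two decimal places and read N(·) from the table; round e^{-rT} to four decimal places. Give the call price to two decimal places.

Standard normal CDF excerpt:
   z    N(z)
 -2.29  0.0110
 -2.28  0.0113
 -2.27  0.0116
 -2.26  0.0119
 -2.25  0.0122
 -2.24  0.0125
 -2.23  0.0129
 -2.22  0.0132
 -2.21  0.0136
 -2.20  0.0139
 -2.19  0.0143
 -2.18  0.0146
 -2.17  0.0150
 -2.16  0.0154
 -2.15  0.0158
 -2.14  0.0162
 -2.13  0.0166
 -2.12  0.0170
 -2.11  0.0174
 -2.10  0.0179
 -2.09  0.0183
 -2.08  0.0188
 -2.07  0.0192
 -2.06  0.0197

$0.43

σ√T = 0.15 × 1.2247 = 0.1837
ln(S/K) + (r + σ²/2)T = ln(400/650) + (0.058 + 0.15²/2)·1.5 = -0.4855 + 0.1039 = -0.3816
d₁ = -0.3816 / 0.1837 = -2.0773 which rounds to -2.08
d₂ = d₁ − σ√T = -2.0773 − 0.1837 = -2.2611 which rounds to -2.26
exp(−rT) = exp(−0.058·1.5) = 0.9167
C = 400·N(-2.08) − 650·0.9167·N(-2.26) = 400·0.0188 − 650·0.9167·0.0119 = 7.5200 − 7.0907 = 0.4293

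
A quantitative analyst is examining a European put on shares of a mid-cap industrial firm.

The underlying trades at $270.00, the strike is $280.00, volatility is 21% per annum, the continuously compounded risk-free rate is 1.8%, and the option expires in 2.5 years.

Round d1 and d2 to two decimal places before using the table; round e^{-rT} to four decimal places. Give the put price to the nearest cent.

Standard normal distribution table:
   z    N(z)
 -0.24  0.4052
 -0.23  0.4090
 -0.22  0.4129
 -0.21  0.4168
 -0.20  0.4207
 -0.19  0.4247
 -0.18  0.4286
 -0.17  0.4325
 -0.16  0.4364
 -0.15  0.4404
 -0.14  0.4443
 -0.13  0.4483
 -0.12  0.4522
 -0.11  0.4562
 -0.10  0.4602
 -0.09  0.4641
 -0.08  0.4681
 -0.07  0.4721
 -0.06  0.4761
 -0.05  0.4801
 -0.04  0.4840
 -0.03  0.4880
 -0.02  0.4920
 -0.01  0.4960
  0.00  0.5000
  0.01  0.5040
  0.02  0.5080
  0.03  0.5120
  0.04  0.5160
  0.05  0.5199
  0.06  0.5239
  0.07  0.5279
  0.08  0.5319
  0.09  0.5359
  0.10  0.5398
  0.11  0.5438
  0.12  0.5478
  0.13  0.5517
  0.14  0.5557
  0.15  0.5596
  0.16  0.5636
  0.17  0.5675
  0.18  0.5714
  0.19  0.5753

σ√T = 0.21 × 1.5811 = 0.3320
d₁ = [ln(270/280) + (0.018 + 0.21²/2)·2.5] / 0.3320 = [-0.0364 + 0.1001] / 0.3320 = 0.1920 ⇒ 0.19
d₂ = d₁ − σ√T = 0.1920 − 0.3320 = -0.1400 ⇒ -0.14
exp(−rT) = exp(−0.018·2.5) = 0.9560
N(−d₂) = N(0.14) = 0.5557;  N(−d₁) = N(-0.19) = 0.4247
P = 280·0.9560·0.5557 − 270·0.4247 = 148.7498 − 114.6690 = 34.0808

$34.08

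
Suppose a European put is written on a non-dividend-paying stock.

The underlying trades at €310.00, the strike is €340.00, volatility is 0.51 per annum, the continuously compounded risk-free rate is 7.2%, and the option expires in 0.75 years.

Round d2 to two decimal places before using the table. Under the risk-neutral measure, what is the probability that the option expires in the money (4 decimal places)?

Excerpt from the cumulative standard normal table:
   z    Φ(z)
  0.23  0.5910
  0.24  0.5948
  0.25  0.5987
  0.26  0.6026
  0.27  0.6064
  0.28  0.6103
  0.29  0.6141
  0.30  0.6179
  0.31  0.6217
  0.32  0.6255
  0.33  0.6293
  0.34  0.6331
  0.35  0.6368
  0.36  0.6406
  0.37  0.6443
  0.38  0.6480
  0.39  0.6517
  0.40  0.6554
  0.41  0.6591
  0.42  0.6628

T = 0.75;  σ√T = 0.4417
d₁ = [ln(310/340) + (0.072 + 0.51²/2)·0.75] / 0.4417 = [-0.0924 + 0.1515] / 0.4417 = 0.1340 ≈ 0.13
d₂ = d₁ − σ√T = 0.1340 − 0.4417 = -0.3077 ≈ -0.31
Risk-neutral Pr[S_T < K] = N(−d₂) = N(0.31) = 0.6217

0.6217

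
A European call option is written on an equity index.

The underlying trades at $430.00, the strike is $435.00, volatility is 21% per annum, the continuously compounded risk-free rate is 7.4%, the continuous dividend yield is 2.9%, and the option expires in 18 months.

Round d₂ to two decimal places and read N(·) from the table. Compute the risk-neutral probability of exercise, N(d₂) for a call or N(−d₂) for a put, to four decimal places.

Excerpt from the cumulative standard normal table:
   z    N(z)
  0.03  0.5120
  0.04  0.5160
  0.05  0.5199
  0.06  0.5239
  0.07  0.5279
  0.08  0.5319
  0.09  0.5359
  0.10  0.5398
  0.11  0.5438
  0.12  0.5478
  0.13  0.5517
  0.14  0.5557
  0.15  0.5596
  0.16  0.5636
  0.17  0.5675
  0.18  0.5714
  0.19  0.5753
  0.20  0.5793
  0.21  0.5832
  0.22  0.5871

σ√T = 0.21 × 1.2247 = 0.2572
ln(S/K) + (r − q + σ²/2)T = ln(430/435) + (0.074 − 0.029 + 0.21²/2)·1.5 = -0.0116 + 0.1006 = 0.0890
d₁ = 0.0890 / 0.2572 = 0.3461 ⇒ 0.35
d₂ = d₁ − σ√T = 0.3461 − 0.2572 = 0.0889 ⇒ 0.09
Risk-neutral Pr[S_T > K] = N(d₂) = N(0.09) = 0.5359

0.5359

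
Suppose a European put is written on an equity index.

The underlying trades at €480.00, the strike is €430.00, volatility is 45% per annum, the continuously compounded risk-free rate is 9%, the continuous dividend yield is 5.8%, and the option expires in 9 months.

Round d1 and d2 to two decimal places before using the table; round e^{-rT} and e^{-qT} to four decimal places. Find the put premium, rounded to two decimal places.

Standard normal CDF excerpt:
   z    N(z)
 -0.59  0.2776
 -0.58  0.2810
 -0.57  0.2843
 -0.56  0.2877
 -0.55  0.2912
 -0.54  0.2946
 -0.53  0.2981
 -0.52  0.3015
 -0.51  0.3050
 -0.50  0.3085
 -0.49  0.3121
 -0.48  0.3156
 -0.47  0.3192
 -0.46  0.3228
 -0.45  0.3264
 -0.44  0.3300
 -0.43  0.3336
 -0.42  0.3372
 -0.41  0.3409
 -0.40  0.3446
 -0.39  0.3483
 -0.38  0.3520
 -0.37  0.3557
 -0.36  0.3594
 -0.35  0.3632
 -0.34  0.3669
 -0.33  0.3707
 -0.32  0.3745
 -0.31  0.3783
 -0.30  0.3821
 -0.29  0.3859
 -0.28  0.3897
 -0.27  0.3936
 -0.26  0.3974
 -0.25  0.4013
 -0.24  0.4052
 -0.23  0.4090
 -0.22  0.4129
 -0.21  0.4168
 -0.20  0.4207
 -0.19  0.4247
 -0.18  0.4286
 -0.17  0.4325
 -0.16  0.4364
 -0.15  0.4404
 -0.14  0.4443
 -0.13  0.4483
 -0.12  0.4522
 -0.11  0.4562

T = 0.75;  σ√T = 0.3897
ln(S/K) + (r − q + σ²/2)T = ln(480/430) + (0.09 − 0.058 + 0.45²/2)·0.75 = 0.1100 + 0.0999 = 0.2099
d₁ = 0.2099 / 0.3897 = 0.5387 which rounds to 0.54
d₂ = d₁ − σ√T = 0.5387 − 0.3897 = 0.1490 which rounds to 0.15
exp(−qT) = exp(−0.058·0.75) = 0.9574;  exp(−rT) = exp(−0.09·0.75) = 0.9347
P = 430·0.9347·N(-0.15) − 480·0.9574·N(-0.54) = 430·0.9347·0.4404 − 480·0.9574·0.2946 = 177.0060 − 135.3840 = 41.6220

€41.62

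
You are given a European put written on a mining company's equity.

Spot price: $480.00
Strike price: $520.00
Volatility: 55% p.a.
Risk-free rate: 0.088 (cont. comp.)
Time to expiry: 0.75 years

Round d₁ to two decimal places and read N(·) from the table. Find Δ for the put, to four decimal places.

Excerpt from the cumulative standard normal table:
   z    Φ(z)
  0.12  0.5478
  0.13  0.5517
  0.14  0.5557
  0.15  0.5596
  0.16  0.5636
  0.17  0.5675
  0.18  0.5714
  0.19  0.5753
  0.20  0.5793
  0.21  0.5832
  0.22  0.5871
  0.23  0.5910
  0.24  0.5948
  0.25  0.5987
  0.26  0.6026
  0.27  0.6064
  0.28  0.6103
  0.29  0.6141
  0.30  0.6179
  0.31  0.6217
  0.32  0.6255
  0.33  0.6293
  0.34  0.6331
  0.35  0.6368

-0.4168

T = 0.75;  σ√T = 0.4763
d₁ = [ln(480/520) + (0.088 + 0.55²/2)·0.75] / 0.4763 = [-0.0800 + 0.1794] / 0.4763 = 0.2087 ⇒ 0.21
N(d₁) = N(0.21) = 0.5832
Δ_put = N(d₁) − 1 = 0.5832 − 1 = -0.4168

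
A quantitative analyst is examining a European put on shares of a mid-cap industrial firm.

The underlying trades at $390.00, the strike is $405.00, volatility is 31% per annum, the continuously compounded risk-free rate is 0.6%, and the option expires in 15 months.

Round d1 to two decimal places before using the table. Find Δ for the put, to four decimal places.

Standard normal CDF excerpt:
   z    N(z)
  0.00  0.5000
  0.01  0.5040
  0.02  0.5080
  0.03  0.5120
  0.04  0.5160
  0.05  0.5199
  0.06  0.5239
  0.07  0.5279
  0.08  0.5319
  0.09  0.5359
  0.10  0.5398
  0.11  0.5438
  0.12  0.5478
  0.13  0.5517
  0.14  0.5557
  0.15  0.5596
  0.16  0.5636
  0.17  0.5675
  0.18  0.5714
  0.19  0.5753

σ√T = 0.31·√1.25 = 0.3466
d₁ = [ln(390/405) + (0.006 + 0.31²/2)·1.25] / 0.3466 = [-0.0377 + 0.0676] / 0.3466 = 0.0860 which rounds to 0.09
N(d₁) = N(0.09) = 0.5359
Δ_put = N(d₁) − 1 = 0.5359 − 1 = -0.4641

-0.4641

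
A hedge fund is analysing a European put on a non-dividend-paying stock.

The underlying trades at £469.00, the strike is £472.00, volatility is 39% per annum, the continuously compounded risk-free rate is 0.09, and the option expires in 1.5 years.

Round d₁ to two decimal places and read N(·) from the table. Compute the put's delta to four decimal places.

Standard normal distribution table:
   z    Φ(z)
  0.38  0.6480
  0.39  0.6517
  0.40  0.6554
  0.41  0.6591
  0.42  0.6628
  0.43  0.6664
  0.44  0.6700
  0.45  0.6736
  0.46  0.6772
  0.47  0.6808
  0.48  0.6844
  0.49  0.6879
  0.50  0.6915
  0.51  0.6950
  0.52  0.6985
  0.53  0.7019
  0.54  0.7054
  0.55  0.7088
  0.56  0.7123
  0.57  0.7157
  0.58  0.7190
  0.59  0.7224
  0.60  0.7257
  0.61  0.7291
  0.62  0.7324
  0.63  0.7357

-0.3050

T = 1.5;  σ√T = 0.4777
d₁ = [ln(469/472) + (0.09 + 0.39²/2)·1.5] / 0.4777 = [-0.0064 + 0.2491] / 0.4777 = 0.5081 ⇒ 0.51
N(d₁) = N(0.51) = 0.6950
Δ_put = N(d₁) − 1 = 0.6950 − 1 = -0.3050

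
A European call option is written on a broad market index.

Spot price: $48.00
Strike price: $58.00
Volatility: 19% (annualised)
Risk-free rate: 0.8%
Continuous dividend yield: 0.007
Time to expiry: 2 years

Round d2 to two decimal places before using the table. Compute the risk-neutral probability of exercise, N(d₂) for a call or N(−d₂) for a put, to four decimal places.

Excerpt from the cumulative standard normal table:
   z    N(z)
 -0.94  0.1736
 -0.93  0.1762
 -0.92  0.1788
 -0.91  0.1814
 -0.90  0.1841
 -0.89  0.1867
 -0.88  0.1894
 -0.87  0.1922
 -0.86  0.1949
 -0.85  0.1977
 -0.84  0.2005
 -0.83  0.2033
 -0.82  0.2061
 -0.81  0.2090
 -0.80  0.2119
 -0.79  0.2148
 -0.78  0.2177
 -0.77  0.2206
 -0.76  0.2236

σ√T = 0.19 × 1.4142 = 0.2687
d₁ = [ln(48/58) + (0.008 − 0.007 + ½·0.19²)·2] / (σ√T) = (-0.1892 + 0.0381) / 0.2687 = -0.5625 which rounds to -0.56
d₂ = -0.5625 − 0.2687 = -0.8312 which rounds to -0.83
Risk-neutral Pr[S_T > K] = N(d₂) = N(-0.83) = 0.2033

0.2033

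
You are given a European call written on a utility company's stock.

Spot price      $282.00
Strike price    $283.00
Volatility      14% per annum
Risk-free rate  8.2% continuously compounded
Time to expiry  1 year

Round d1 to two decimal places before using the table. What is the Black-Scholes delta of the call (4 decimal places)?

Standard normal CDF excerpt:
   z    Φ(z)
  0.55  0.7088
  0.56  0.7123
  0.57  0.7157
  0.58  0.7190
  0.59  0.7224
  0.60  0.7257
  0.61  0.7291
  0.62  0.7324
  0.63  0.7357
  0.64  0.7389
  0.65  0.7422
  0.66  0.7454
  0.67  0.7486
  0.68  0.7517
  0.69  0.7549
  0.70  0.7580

0.7357

σ√T = 0.14 × 1.0000 = 0.1400
ln(S/K) + (r + σ²/2)T = ln(282/283) + (0.082 + 0.14²/2)·1 = -0.0035 + 0.0918 = 0.0883
d₁ = 0.0883 / 0.1400 = 0.6304 ≈ 0.63
N(d₁) = N(0.63) = 0.7357
Δ_call = N(d₁) = 0.7357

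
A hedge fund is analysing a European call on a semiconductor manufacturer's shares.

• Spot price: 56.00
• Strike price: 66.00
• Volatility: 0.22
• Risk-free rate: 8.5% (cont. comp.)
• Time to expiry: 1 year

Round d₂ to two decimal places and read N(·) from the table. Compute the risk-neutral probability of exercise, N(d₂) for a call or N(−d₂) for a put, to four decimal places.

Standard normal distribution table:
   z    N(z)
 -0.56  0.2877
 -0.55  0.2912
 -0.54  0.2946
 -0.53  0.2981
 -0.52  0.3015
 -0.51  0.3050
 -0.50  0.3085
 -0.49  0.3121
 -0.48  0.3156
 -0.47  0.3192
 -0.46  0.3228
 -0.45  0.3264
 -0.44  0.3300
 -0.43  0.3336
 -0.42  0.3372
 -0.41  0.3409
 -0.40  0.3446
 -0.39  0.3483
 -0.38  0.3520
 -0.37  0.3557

0.3192

T = 1;  σ√T = 0.2200
d₁ = [ln(56/66) + (0.085 + ½·0.22²)·1] / (σ√T) = (-0.1643 + 0.1092) / 0.2200 = -0.2505 → -0.25
d₂ = -0.2505 − 0.2200 = -0.4705 → -0.47
Risk-neutral Pr[S_T > K] = N(d₂) = N(-0.47) = 0.3192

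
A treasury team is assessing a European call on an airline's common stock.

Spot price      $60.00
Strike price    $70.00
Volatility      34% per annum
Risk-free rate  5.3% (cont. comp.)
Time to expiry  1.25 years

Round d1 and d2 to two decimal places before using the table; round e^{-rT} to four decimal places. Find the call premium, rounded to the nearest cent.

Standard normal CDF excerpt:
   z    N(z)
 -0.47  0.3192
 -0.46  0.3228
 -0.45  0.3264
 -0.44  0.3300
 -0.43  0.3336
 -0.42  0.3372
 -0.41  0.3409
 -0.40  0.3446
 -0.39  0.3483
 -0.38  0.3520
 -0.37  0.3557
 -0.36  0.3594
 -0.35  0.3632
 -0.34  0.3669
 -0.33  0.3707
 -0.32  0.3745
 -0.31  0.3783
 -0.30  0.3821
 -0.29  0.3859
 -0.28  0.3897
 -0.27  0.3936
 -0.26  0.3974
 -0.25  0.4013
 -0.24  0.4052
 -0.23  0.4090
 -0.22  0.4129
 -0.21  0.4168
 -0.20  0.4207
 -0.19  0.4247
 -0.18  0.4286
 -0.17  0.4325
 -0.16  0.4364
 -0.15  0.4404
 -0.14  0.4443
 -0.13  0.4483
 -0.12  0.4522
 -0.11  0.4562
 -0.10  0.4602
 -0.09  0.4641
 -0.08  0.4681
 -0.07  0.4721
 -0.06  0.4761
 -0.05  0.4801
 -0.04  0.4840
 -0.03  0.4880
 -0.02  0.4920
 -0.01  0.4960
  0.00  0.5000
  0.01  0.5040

T = 1.25;  σ√T = 0.3801
d₁ = [ln(60/70) + (0.053 + 0.34²/2)·1.25] / 0.3801 = [-0.1542 + 0.1385] / 0.3801 = -0.0412 which rounds to -0.04
d₂ = d₁ − σ√T = -0.0412 − 0.3801 = -0.4213 which rounds to -0.42
exp(−rT) = exp(−0.053·1.25) = 0.9359
N(d₁) = N(-0.04) = 0.4840;  N(d₂) = N(-0.42) = 0.3372
C = 60·0.4840 − 70·0.9359·0.3372 = 29.0400 − 22.0910 = 6.9490

$6.95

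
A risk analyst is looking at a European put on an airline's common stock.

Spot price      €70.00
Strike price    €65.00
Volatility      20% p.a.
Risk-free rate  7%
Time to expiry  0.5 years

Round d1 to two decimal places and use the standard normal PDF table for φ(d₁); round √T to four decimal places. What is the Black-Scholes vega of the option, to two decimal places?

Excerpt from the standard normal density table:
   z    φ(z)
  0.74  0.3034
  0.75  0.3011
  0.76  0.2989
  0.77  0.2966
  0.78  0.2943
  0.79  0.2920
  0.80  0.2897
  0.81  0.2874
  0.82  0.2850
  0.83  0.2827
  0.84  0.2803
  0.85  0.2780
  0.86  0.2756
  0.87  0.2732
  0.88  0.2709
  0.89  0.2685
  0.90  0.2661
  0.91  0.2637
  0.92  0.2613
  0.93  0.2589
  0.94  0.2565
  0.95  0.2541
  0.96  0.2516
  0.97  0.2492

13.87

σ√T = 0.2 × 0.7071 = 0.1414
ln(S/K) + (r + σ²/2)T = ln(70/65) + (0.07 + 0.2²/2)·0.5 = 0.0741 + 0.0450 = 0.1191
d₁ = 0.1191 / 0.1414 = 0.8422 ⇒ 0.84
√T = √0.5 = 0.7071
φ(d₁) = φ(0.84) = 0.2803
vega = S·φ(d₁)·√T = 70·0.2803·0.7071 = 13.8740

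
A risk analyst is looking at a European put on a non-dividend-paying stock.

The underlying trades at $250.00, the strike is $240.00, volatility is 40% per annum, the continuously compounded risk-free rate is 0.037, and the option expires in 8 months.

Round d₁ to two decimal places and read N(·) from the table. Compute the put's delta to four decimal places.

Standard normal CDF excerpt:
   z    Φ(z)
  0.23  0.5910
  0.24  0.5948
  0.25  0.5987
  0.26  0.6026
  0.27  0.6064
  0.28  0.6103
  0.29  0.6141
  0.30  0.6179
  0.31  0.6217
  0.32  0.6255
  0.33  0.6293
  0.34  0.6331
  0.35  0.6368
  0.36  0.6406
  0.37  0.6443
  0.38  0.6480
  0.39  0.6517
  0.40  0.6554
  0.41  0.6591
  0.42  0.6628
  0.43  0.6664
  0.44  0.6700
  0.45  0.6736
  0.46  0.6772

-0.3594

T = 0.6667;  σ√T = 0.3266
ln(S/K) + (r + σ²/2)T = ln(250/240) + (0.037 + 0.4²/2)·0.6667 = 0.0408 + 0.0780 = 0.1188
d₁ = 0.1188 / 0.3266 = 0.3638 which rounds to 0.36
N(d₁) = N(0.36) = 0.6406
Δ_put = N(d₁) − 1 = 0.6406 − 1 = -0.3594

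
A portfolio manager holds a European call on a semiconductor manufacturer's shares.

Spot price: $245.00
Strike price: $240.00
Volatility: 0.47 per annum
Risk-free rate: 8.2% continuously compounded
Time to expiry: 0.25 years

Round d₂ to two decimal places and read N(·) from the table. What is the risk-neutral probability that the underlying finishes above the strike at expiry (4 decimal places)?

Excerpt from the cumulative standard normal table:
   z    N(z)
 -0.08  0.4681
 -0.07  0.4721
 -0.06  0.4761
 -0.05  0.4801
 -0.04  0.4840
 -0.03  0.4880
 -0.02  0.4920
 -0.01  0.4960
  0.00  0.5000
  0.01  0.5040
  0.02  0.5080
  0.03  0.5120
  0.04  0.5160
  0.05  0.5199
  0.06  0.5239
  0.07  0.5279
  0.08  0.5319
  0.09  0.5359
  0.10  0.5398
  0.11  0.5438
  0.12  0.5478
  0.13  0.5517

T = 0.25;  σ√T = 0.2350
ln(S/K) + (r + σ²/2)T = ln(245/240) + (0.082 + 0.47²/2)·0.25 = 0.0206 + 0.0481 = 0.0687
d₁ = 0.0687 / 0.2350 = 0.2925 → 0.29
d₂ = d₁ − σ√T = 0.2925 − 0.2350 = 0.0575 → 0.06
Pr(exercise) under Q = N(d₂) = 0.5239

0.5239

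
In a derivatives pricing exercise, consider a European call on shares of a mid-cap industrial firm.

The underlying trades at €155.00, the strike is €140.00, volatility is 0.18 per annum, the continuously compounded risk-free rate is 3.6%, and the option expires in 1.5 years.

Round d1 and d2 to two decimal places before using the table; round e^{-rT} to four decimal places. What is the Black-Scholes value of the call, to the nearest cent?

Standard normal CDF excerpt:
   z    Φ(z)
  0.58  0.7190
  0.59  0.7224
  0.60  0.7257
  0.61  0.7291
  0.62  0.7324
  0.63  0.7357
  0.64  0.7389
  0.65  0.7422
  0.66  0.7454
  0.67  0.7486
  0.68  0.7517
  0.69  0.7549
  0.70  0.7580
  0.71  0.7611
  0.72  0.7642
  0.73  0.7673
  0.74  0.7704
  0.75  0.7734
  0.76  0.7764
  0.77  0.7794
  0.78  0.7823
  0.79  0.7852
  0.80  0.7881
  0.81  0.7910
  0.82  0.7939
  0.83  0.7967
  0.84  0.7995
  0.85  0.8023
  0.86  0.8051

€26.80

σ√T = 0.18·√1.5 = 0.2205
d₁ = [ln(155/140) + (0.036 + 0.18²/2)·1.5] / 0.2205 = [0.1018 + 0.0783] / 0.2205 = 0.8169 → 0.82
d₂ = d₁ − σ√T = 0.8169 − 0.2205 = 0.5964 → 0.60
e^(−rT) = e^(−0.036·1.5) = 0.9474
N(d₁) = N(0.82) = 0.7939;  N(d₂) = N(0.60) = 0.7257
C = 155·0.7939 − 140·0.9474·0.7257 = 123.0545 − 96.2539 = 26.8006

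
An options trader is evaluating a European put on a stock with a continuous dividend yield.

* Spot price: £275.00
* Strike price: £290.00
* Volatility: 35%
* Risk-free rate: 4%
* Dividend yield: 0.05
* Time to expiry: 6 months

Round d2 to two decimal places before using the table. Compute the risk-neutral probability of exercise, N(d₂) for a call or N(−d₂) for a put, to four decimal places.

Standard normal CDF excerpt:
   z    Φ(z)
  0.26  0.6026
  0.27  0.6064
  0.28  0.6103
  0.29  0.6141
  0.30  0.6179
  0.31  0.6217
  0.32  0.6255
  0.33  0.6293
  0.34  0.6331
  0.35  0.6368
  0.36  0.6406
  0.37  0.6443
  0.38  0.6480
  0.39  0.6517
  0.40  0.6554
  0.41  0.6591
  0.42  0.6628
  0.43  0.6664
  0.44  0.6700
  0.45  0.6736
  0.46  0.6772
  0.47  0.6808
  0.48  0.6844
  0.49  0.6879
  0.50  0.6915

0.6406

σ√T = 0.35·√0.5 = 0.2475
d₁ = [ln(275/290) + (0.04 − 0.05 + 0.35²/2)·0.5] / 0.2475 = [-0.0531 + 0.0256] / 0.2475 = -0.1111 ⇒ -0.11
d₂ = d₁ − σ√T = -0.1111 − 0.2475 = -0.3585 ⇒ -0.36
Pr(exercise) under Q = N(−d₂) = N(0.36) = 0.6406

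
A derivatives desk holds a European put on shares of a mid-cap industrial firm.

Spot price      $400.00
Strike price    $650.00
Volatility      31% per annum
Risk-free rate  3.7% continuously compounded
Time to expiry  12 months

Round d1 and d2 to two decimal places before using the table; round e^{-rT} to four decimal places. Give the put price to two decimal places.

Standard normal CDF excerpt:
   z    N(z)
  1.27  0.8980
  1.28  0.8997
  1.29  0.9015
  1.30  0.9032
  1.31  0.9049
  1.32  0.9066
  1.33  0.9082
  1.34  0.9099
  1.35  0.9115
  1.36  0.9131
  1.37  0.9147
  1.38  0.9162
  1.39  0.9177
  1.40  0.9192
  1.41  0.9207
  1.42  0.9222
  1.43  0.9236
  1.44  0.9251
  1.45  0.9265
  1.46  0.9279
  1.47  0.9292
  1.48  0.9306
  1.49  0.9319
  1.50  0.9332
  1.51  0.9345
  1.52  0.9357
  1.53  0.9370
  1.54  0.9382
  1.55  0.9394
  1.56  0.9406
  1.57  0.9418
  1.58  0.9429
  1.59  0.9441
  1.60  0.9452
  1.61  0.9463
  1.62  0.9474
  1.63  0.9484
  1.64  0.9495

σ√T = 0.31 × 1.0000 = 0.3100
d₁ = [ln(400/650) + (0.037 + 0.31²/2)·1] / 0.3100 = [-0.4855 + 0.0851] / 0.3100 = -1.2918 which rounds to -1.29
d₂ = d₁ − σ√T = -1.2918 − 0.3100 = -1.6018 which rounds to -1.60
e^(−rT) = e^(−0.037·1) = 0.9637
P = 650·0.9637·N(1.60) − 400·N(1.29) = 650·0.9637·0.9452 − 400·0.9015 = 592.0780 − 360.6000 = 231.4780

$231.48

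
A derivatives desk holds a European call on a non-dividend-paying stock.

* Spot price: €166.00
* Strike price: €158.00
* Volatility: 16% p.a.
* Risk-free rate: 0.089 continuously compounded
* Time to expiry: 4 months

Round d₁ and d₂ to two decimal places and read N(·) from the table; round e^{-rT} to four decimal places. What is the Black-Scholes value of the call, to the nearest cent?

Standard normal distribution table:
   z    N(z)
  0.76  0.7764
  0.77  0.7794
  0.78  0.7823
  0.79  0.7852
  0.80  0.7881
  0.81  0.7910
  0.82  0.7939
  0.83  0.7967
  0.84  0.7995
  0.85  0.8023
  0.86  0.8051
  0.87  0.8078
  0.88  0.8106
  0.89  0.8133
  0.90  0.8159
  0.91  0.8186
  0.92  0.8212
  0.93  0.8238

€14.11

σ√T = 0.16 × 0.5774 = 0.0924
ln(S/K) + (r + σ²/2)T = ln(166/158) + (0.089 + 0.16²/2)·0.3333 = 0.0494 + 0.0339 = 0.0833
d₁ = 0.0833 / 0.0924 = 0.9020 which rounds to 0.90
d₂ = d₁ − σ√T = 0.9020 − 0.0924 = 0.8097 which rounds to 0.81
exp(−rT) = exp(−0.089·0.3333) = 0.9708
C = 166·N(0.90) − 158·0.9708·N(0.81) = 166·0.8159 − 158·0.9708·0.7910 = 135.4394 − 121.3286 = 14.1108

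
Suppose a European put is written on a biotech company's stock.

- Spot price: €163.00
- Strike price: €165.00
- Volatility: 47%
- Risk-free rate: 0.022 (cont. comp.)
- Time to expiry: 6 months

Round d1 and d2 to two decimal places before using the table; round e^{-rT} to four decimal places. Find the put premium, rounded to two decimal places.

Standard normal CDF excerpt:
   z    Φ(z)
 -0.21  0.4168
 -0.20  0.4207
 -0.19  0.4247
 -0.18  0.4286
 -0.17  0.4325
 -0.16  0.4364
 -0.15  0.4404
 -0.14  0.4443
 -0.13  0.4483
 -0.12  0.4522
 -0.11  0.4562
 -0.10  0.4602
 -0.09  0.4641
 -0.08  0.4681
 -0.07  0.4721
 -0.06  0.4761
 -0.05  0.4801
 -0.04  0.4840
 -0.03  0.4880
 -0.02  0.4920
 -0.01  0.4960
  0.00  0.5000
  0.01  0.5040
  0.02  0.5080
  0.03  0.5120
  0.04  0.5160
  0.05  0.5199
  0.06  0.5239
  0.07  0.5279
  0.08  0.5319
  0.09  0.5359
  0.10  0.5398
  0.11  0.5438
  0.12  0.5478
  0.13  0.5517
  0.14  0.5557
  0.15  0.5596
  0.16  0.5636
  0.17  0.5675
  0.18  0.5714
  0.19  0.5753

σ√T = 0.47 × 0.7071 = 0.3323
ln(S/K) + (r + σ²/2)T = ln(163/165) + (0.022 + 0.47²/2)·0.5 = -0.0122 + 0.0662 = 0.0540
d₁ = 0.0540 / 0.3323 = 0.1626 → 0.16
d₂ = d₁ − σ√T = 0.1626 − 0.3323 = -0.1698 → -0.17
e^(−rT) = e^(−0.022·0.5) = 0.9891
N(−d₂) = N(0.17) = 0.5675;  N(−d₁) = N(-0.16) = 0.4364
P = 165·0.9891·0.5675 − 163·0.4364 = 92.6169 − 71.1332 = 21.4837

€21.48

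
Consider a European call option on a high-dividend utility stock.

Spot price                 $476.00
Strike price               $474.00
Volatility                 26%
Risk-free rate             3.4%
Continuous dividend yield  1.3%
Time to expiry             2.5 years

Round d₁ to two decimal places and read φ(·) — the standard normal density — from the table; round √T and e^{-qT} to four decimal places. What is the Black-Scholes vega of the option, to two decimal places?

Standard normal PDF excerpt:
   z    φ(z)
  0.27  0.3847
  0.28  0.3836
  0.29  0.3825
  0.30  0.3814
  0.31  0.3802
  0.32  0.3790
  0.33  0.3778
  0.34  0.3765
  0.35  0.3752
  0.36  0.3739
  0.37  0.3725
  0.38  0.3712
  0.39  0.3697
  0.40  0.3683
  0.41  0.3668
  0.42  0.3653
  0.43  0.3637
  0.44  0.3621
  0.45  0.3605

σ√T = 0.26 × 1.5811 = 0.4111
d₁ = [ln(476/474) + (0.034 − 0.013 + 0.26²/2)·2.5] / 0.4111 = [0.0042 + 0.1370] / 0.4111 = 0.3435 which rounds to 0.34
√T = √2.5 = 1.5811
φ(d₁) = φ(0.34) = 0.3765
exp(−qT) = exp(−0.013·2.5) = 0.9680
vega = S·exp(−qT)·φ(d₁)·√T = 476·0.9680·0.3765·1.5811 = 274.2879

274.29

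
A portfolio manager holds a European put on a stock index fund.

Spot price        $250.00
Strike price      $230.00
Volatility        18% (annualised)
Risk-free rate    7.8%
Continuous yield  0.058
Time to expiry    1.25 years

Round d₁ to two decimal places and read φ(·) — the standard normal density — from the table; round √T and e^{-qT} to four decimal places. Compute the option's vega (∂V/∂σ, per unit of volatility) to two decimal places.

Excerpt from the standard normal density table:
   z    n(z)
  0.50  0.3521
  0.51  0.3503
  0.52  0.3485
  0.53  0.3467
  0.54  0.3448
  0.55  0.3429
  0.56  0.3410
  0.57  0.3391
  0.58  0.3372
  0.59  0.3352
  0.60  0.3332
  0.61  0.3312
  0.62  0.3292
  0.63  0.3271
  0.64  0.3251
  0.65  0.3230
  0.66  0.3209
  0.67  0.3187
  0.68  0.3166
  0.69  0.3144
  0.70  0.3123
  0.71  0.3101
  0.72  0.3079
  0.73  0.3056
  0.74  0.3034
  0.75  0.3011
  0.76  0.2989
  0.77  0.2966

84.51

T = 1.25;  σ√T = 0.2012
d₁ = [ln(250/230) + (0.078 − 0.058 + 0.18²/2)·1.25] / 0.2012 = [0.0834 + 0.0452] / 0.2012 = 0.6392 ≈ 0.64
√T = √1.25 = 1.1180
φ(d₁) = φ(0.64) = 0.3251
exp(−qT) = exp(−0.058·1.25) = 0.9301
vega = S·exp(−qT)·φ(d₁)·√T = 250·0.9301·0.3251·1.1180 = 84.5140
(Vega is the same for a European call and put with the same parameters.)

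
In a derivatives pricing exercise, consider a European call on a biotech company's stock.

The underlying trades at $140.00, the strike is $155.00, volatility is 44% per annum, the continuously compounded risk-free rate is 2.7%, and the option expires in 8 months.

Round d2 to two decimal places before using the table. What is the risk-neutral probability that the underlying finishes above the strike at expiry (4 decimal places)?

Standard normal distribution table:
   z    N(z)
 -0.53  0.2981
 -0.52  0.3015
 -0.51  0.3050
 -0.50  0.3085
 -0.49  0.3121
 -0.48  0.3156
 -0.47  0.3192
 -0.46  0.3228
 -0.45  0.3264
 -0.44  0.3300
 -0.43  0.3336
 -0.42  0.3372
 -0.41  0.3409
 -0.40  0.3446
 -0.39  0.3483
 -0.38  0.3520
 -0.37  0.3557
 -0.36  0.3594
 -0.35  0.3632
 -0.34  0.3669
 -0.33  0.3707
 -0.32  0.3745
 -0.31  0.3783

0.3409

σ√T = 0.44·√0.6667 = 0.3593
d₁ = [ln(140/155) + (0.027 + ½·0.44²)·0.6667] / (σ√T) = (-0.1018 + 0.0825) / 0.3593 = -0.0536 which rounds to -0.05
d₂ = -0.0536 − 0.3593 = -0.4128 which rounds to -0.41
Risk-neutral Pr[S_T > K] = N(d₂) = N(-0.41) = 0.3409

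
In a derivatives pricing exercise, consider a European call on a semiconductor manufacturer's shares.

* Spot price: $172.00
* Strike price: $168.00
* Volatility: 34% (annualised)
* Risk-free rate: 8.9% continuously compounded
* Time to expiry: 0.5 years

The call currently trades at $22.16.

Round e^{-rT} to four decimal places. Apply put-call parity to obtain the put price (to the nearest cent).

exp(−rT) = exp(−0.089·0.5) = 0.9565
Put-call parity: C − P = S − K·e^(−rT) = 172 − 168·0.9565 = 172 − 160.6920 = 11.3080
P = C − (C − P) = 22.16 − (11.3080) = 10.8520

$10.85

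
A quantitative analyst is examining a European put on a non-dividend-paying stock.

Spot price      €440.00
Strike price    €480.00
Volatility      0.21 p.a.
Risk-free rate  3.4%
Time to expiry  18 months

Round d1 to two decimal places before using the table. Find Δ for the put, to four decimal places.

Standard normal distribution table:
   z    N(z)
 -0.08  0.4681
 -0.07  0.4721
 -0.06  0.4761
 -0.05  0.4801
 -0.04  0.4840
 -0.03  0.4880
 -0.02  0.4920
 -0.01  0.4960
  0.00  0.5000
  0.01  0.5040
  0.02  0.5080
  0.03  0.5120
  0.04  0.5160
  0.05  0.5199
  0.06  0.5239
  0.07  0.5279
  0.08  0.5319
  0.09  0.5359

T = 1.5;  σ√T = 0.2572
d₁ = [ln(440/480) + (0.034 + 0.21²/2)·1.5] / 0.2572 = [-0.0870 + 0.0841] / 0.2572 = -0.0114 → -0.01
N(d₁) = N(-0.01) = 0.4960
Δ_put = N(d₁) − 1 = 0.4960 − 1 = -0.5040

-0.5040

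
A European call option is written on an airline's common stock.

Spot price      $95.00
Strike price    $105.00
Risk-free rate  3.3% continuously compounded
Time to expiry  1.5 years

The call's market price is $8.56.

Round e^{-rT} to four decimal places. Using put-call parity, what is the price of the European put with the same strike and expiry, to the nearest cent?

$13.49

e^(−rT) = e^(−0.033·1.5) = 0.9517
Put-call parity: C − P = S − K·e^(−rT) = 95 − 105·0.9517 = 95 − 99.9285 = -4.9285
P = C − (C − P) = 8.56 − (-4.9285) = 13.4885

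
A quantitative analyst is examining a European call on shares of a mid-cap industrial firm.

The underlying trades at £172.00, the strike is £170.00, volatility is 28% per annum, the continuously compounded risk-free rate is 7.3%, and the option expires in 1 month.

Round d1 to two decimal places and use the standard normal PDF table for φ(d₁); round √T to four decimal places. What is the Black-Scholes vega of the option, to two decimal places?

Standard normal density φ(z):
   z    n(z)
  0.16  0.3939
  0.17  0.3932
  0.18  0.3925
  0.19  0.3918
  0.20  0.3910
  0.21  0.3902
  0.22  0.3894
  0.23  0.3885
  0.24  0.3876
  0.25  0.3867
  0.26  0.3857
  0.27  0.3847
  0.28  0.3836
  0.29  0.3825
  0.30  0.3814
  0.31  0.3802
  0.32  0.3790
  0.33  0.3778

T = 0.08333;  σ√T = 0.0808
ln(S/K) + (r + σ²/2)T = ln(172/170) + (0.073 + 0.28²/2)·0.08333 = 0.0117 + 0.0093 = 0.0210
d₁ = 0.0210 / 0.0808 = 0.2604 ≈ 0.26
√T = √0.08333 = 0.2887
φ(d₁) = φ(0.26) = 0.3857
vega = S·φ(d₁)·√T = 172·0.3857·0.2887 = 19.1525

19.15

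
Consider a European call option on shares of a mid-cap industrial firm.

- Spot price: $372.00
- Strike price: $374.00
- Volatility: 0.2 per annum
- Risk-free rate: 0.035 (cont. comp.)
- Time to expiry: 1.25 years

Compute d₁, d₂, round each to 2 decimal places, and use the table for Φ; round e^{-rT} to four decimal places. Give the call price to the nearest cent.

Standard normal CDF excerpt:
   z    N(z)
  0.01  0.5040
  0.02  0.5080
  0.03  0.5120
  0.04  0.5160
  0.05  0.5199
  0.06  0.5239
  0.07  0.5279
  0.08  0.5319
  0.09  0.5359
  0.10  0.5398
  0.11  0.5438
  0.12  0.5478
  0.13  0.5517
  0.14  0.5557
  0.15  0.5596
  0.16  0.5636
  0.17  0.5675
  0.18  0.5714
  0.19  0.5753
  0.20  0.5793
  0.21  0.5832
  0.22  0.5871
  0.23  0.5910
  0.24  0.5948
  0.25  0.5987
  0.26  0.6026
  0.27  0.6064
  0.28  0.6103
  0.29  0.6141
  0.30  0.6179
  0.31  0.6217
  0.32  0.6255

$39.48

T = 1.25;  σ√T = 0.2236
d₁ = [ln(372/374) + (0.035 + 0.2²/2)·1.25] / 0.2236 = [-0.0054 + 0.0688] / 0.2236 = 0.2835 which rounds to 0.28
d₂ = d₁ − σ√T = 0.2835 − 0.2236 = 0.0599 which rounds to 0.06
e^(−rT) = e^(−0.035·1.25) = 0.9572
N(d₁) = N(0.28) = 0.6103;  N(d₂) = N(0.06) = 0.5239
C = 372·0.6103 − 374·0.9572·0.5239 = 227.0316 − 187.5524 = 39.4792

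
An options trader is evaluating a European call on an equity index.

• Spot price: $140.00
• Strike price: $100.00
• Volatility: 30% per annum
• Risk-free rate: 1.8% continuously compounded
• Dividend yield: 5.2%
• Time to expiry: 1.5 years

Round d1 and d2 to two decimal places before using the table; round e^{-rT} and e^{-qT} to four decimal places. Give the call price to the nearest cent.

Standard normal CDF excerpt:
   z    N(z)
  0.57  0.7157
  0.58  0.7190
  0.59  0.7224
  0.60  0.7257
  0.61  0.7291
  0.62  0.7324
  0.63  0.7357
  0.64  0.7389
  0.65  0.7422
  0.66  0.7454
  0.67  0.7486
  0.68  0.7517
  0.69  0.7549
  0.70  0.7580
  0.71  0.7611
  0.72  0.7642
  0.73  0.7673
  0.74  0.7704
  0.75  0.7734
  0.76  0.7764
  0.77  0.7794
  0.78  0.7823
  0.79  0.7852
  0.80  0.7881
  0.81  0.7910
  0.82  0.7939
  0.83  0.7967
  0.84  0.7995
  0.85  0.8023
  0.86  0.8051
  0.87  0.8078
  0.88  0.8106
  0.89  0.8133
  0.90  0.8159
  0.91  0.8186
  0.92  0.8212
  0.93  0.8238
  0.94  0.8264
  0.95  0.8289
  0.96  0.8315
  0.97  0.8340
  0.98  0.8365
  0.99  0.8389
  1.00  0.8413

$37.36

σ√T = 0.3 × 1.2247 = 0.3674
d₁ = [ln(140/100) + (0.018 − 0.052 + 0.3²/2)·1.5] / 0.3674 = [0.3365 + 0.0165] / 0.3674 = 0.9607 ≈ 0.96
d₂ = d₁ − σ√T = 0.9607 − 0.3674 = 0.5932 ≈ 0.59
e^(−qT) = e^(−0.052·1.5) = 0.9250;  e^(−rT) = e^(−0.018·1.5) = 0.9734
N(d₁) = N(0.96) = 0.8315;  N(d₂) = N(0.59) = 0.7224
C = 140·0.9250·0.8315 − 100·0.9734·0.7224 = 107.6792 − 70.3184 = 37.3608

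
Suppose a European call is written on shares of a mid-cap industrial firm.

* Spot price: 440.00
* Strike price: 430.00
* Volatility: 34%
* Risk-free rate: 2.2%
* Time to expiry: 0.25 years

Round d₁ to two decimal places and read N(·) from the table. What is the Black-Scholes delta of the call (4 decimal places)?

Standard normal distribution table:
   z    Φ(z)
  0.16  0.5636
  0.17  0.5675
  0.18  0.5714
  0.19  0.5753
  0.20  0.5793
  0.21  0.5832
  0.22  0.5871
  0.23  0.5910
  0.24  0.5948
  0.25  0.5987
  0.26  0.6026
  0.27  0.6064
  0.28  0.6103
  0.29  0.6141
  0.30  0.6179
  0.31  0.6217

0.5987

σ√T = 0.34·√0.25 = 0.1700
d₁ = [ln(440/430) + (0.022 + ½·0.34²)·0.25] / (σ√T) = (0.0230 + 0.0200) / 0.1700 = 0.2526 ⇒ 0.25
N(d₁) = N(0.25) = 0.5987
Δ_call = N(d₁) = 0.5987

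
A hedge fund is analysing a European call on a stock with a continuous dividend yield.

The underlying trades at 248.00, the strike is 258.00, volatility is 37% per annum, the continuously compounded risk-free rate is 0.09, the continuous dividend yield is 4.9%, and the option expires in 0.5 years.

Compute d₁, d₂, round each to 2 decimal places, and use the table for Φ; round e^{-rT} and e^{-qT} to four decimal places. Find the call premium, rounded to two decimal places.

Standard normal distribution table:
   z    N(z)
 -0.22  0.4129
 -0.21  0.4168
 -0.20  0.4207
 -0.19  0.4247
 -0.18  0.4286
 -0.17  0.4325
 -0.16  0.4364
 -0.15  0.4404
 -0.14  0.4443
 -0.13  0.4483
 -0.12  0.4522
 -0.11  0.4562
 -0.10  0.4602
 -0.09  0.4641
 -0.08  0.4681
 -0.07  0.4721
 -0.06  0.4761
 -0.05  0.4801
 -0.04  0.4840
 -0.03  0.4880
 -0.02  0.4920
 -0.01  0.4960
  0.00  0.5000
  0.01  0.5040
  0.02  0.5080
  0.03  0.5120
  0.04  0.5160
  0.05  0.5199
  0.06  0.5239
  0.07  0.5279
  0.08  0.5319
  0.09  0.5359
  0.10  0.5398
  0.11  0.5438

23.02

σ√T = 0.37·√0.5 = 0.2616
ln(S/K) + (r − q + σ²/2)T = ln(248/258) + (0.09 − 0.049 + 0.37²/2)·0.5 = -0.0395 + 0.0547 = 0.0152
d₁ = 0.0152 / 0.2616 = 0.0581 which rounds to 0.06
d₂ = d₁ − σ√T = 0.0581 − 0.2616 = -0.2036 which rounds to -0.20
e^(−qT) = e^(−0.049·0.5) = 0.9758;  e^(−rT) = e^(−0.09·0.5) = 0.9560
N(d₁) = N(0.06) = 0.5239;  N(d₂) = N(-0.20) = 0.4207
C = 248·0.9758·0.5239 − 258·0.9560·0.4207 = 126.7830 − 103.7648 = 23.0181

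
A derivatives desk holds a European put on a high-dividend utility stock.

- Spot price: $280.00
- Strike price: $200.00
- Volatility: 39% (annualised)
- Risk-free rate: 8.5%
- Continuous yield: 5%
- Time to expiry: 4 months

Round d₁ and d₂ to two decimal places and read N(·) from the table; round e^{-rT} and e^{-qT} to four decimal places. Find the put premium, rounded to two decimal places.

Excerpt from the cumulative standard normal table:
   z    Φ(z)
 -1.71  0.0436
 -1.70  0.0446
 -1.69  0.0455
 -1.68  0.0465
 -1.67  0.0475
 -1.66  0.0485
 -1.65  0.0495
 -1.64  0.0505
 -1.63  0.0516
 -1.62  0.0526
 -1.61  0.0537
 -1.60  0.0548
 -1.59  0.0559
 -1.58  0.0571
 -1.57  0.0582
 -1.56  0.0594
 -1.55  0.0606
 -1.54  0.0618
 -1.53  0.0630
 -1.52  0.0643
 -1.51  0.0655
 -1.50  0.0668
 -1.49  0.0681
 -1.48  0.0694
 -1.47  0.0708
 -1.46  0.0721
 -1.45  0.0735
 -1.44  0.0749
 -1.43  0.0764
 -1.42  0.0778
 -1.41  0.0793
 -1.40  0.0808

T = 0.3333;  σ√T = 0.2252
d₁ = [ln(280/200) + (0.085 − 0.05 + 0.39²/2)·0.3333] / 0.2252 = [0.3365 + 0.0370] / 0.2252 = 1.6587 which rounds to 1.66
d₂ = d₁ − σ√T = 1.6587 − 0.2252 = 1.4336 which rounds to 1.43
exp(−qT) = exp(−0.05·0.3333) = 0.9835;  exp(−rT) = exp(−0.085·0.3333) = 0.9721
P = 200·0.9721·N(-1.43) − 280·0.9835·N(-1.66) = 200·0.9721·0.0764 − 280·0.9835·0.0485 = 14.8537 − 13.3559 = 1.4978

$1.50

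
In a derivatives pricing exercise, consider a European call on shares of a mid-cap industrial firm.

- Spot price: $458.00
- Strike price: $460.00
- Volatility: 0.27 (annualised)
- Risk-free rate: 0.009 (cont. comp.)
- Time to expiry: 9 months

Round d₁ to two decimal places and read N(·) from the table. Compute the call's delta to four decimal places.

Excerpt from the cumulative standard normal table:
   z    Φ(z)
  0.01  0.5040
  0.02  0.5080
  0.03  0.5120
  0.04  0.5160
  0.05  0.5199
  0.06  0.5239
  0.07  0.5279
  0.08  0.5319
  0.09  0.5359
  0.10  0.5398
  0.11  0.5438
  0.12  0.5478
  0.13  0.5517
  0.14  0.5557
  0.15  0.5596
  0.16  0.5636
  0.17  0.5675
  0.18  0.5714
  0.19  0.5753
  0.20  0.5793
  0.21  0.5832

σ√T = 0.27 × 0.8660 = 0.2338
d₁ = [ln(458/460) + (0.009 + ½·0.27²)·0.75] / (σ√T) = (-0.0044 + 0.0341) / 0.2338 = 0.1271 which rounds to 0.13
N(d₁) = N(0.13) = 0.5517
Δ_call = N(d₁) = 0.5517

0.5517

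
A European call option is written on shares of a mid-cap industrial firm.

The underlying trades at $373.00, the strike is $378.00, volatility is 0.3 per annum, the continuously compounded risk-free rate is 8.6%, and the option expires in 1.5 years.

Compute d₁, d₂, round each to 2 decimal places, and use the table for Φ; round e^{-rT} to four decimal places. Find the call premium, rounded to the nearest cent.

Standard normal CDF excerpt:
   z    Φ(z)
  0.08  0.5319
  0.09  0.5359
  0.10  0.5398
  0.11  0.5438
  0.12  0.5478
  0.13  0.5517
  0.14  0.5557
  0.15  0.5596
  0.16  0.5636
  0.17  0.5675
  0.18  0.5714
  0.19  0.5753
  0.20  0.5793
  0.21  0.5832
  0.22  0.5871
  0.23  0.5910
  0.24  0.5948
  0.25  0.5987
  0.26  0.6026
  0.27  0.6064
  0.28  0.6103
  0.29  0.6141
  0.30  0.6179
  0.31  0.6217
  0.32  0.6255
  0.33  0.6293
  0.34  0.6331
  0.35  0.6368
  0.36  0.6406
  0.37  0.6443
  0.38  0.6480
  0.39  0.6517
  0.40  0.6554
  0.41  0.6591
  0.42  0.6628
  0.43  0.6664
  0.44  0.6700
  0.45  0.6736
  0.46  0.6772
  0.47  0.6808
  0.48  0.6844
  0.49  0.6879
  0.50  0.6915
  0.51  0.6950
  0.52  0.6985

$74.62

T = 1.5;  σ√T = 0.3674
ln(S/K) + (r + σ²/2)T = ln(373/378) + (0.086 + 0.3²/2)·1.5 = -0.0133 + 0.1965 = 0.1832
d₁ = 0.1832 / 0.3674 = 0.4986 ≈ 0.50
d₂ = d₁ − σ√T = 0.4986 − 0.3674 = 0.1311 ≈ 0.13
exp(−rT) = exp(−0.086·1.5) = 0.8790
N(d₁) = N(0.50) = 0.6915;  N(d₂) = N(0.13) = 0.5517
C = 373·0.6915 − 378·0.8790·0.5517 = 257.9295 − 183.3089 = 74.6206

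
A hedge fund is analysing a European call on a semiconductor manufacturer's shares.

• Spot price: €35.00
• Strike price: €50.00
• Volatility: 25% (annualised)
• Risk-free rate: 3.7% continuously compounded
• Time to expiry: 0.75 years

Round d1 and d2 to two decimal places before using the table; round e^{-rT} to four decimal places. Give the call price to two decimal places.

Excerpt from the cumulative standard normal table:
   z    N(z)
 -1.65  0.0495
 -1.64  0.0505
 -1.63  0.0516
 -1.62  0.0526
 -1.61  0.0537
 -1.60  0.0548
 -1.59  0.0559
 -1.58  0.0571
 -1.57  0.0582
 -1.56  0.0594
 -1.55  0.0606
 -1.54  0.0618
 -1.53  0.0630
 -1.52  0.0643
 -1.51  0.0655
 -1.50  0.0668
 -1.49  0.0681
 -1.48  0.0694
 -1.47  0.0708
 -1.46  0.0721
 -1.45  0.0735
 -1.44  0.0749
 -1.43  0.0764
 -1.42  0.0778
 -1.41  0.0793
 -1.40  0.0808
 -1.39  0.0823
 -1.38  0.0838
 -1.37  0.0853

€0.27

σ√T = 0.25 × 0.8660 = 0.2165
d₁ = [ln(35/50) + (0.037 + 0.25²/2)·0.75] / 0.2165 = [-0.3567 + 0.0512] / 0.2165 = -1.4110 → -1.41
d₂ = d₁ − σ√T = -1.4110 − 0.2165 = -1.6275 → -1.63
exp(−rT) = exp(−0.037·0.75) = 0.9726
N(d₁) = N(-1.41) = 0.0793;  N(d₂) = N(-1.63) = 0.0516
C = 35·0.0793 − 50·0.9726·0.0516 = 2.7755 − 2.5093 = 0.2662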